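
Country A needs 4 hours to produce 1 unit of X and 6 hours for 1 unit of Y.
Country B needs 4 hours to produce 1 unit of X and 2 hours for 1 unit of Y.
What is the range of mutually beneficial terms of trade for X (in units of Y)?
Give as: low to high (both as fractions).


Opportunity cost of X for Country A = hours_X / hours_Y = 4/6 = 2/3 units of Y
Opportunity cost of X for Country B = hours_X / hours_Y = 4/2 = 2 units of Y
Terms of trade must be between the two opportunity costs.
Range: 2/3 to 2

2/3 to 2


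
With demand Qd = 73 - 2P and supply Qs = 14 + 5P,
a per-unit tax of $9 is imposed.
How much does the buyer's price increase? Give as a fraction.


With a per-unit tax, the buyer's price increase depends on relative slopes.
Supply slope: d = 5, Demand slope: b = 2
Buyer's price increase = d * tax / (b + d)
= 5 * 9 / (2 + 5)
= 45 / 7 = 45/7

45/7


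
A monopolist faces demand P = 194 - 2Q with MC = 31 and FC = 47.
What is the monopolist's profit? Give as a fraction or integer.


MR = MC: 194 - 4Q = 31
Q* = 163/4
P* = 194 - 2*163/4 = 225/2
Profit = (P* - MC)*Q* - FC
= (225/2 - 31)*163/4 - 47
= 163/2*163/4 - 47
= 26569/8 - 47 = 26193/8

26193/8


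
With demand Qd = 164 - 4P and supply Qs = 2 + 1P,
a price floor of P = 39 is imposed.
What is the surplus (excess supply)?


At P = 39:
Qd = 164 - 4*39 = 8
Qs = 2 + 1*39 = 41
Surplus = Qs - Qd = 41 - 8 = 33

33


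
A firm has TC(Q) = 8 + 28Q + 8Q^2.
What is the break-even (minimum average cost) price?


AC(Q) = 8/Q + 28 + 8Q
To minimize: dAC/dQ = -8/Q^2 + 8 = 0
Q^2 = 8/8 = 1
Q* = 1
Min AC = 8/1 + 28 + 8*1
Min AC = 8 + 28 + 8 = 44

44


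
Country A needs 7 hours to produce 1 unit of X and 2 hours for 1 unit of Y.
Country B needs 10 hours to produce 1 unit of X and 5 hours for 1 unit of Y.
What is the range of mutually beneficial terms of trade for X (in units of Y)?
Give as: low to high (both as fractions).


Opportunity cost of X for Country A = hours_X / hours_Y = 7/2 = 7/2 units of Y
Opportunity cost of X for Country B = hours_X / hours_Y = 10/5 = 2 units of Y
Terms of trade must be between the two opportunity costs.
Range: 2 to 7/2

2 to 7/2


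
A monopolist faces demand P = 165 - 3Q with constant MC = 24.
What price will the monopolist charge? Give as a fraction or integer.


MR = 165 - 6Q
Set MR = MC: 165 - 6Q = 24
Q* = 47/2
Substitute into demand:
P* = 165 - 3*47/2 = 189/2

189/2


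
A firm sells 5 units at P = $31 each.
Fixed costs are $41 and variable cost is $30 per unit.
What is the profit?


Total Revenue = P * Q = 31 * 5 = $155
Total Cost = FC + VC*Q = 41 + 30*5 = $191
Profit = TR - TC = 155 - 191 = $-36

$-36


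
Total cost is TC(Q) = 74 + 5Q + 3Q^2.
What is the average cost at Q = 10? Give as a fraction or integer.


TC(10) = 74 + 5*10 + 3*10^2
TC(10) = 74 + 50 + 300 = 424
AC = TC/Q = 424/10 = 212/5

212/5


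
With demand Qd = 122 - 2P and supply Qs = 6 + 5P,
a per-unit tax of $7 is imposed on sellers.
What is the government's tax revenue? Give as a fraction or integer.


With tax on sellers, new supply: Qs' = 6 + 5(P - 7)
= 5P - 29
New equilibrium quantity:
Q_new = 552/7
Tax revenue = tax * Q_new = 7 * 552/7 = 552

552


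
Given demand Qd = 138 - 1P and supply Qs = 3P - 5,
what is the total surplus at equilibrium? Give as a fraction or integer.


Find equilibrium: 138 - 1P = 3P - 5
138 + 5 = 4P
P* = 143/4 = 143/4
Q* = 3*143/4 - 5 = 409/4
Inverse demand: P = 138 - Q/1, so P_max = 138
Inverse supply: P = 5/3 + Q/3, so P_min = 5/3
CS = (1/2) * 409/4 * (138 - 143/4) = 167281/32
PS = (1/2) * 409/4 * (143/4 - 5/3) = 167281/96
TS = CS + PS = 167281/32 + 167281/96 = 167281/24

167281/24


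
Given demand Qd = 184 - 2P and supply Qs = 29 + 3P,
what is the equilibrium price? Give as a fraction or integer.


At equilibrium, Qd = Qs.
184 - 2P = 29 + 3P
184 - 29 = 2P + 3P
155 = 5P
P* = 155/5 = 31

31


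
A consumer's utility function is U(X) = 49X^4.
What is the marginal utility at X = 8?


MU = dU/dX = 49*4*X^(4-1)
MU = 196*X^3
At X = 8:
MU = 196 * 8^3
MU = 196 * 512 = 100352

100352


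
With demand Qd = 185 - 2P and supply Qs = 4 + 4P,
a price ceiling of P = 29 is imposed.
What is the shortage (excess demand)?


At P = 29:
Qd = 185 - 2*29 = 127
Qs = 4 + 4*29 = 120
Shortage = Qd - Qs = 127 - 120 = 7

7


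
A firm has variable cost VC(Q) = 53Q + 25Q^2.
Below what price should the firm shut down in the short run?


AVC(Q) = VC(Q)/Q = 53 + 25Q
AVC is increasing in Q, so minimum AVC is at Q -> 0+.
Min AVC = 53
The firm should shut down if P < 53.

53


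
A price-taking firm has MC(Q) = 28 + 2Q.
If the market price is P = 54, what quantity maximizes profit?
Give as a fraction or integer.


In perfect competition, profit is maximized where P = MC.
54 = 28 + 2Q
26 = 2Q
Q* = 26/2 = 13

13


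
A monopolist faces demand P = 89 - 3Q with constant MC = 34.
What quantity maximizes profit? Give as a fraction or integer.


TR = P*Q = (89 - 3Q)Q = 89Q - 3Q^2
MR = dTR/dQ = 89 - 6Q
Set MR = MC:
89 - 6Q = 34
55 = 6Q
Q* = 55/6 = 55/6

55/6


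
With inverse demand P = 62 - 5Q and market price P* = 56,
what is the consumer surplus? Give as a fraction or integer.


Maximum willingness to pay (at Q=0): P_max = 62
Quantity demanded at P* = 56:
Q* = (62 - 56)/5 = 6/5
CS = (1/2) * Q* * (P_max - P*)
CS = (1/2) * 6/5 * (62 - 56)
CS = (1/2) * 6/5 * 6 = 18/5

18/5


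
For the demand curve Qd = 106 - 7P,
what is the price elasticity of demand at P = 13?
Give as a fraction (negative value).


dQ/dP = -7
At P = 13: Q = 106 - 7*13 = 15
E = (dQ/dP)(P/Q) = (-7)(13/15) = -91/15

-91/15


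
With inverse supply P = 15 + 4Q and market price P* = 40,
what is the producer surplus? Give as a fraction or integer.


Minimum supply price (at Q=0): P_min = 15
Quantity supplied at P* = 40:
Q* = (40 - 15)/4 = 25/4
PS = (1/2) * Q* * (P* - P_min)
PS = (1/2) * 25/4 * (40 - 15)
PS = (1/2) * 25/4 * 25 = 625/8

625/8


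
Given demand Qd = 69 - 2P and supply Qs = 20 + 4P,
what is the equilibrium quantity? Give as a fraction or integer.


First find equilibrium price:
69 - 2P = 20 + 4P
P* = 49/6 = 49/6
Then substitute into demand:
Q* = 69 - 2 * 49/6 = 158/3

158/3


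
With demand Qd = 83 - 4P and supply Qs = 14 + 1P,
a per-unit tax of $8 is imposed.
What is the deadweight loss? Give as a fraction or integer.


Pre-tax equilibrium quantity: Q* = 139/5
Post-tax equilibrium quantity: Q_tax = 107/5
Reduction in quantity: Q* - Q_tax = 32/5
DWL = (1/2) * tax * (Q* - Q_tax)
DWL = (1/2) * 8 * 32/5 = 128/5

128/5


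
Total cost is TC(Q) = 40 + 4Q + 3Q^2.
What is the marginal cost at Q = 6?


MC = dTC/dQ = 4 + 2*3*Q
At Q = 6:
MC = 4 + 6*6
MC = 4 + 36 = 40

40


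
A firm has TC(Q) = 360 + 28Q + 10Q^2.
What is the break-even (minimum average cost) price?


AC(Q) = 360/Q + 28 + 10Q
To minimize: dAC/dQ = -360/Q^2 + 10 = 0
Q^2 = 360/10 = 36
Q* = 6
Min AC = 360/6 + 28 + 10*6
Min AC = 60 + 28 + 60 = 148

148


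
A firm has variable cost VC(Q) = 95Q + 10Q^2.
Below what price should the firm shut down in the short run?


AVC(Q) = VC(Q)/Q = 95 + 10Q
AVC is increasing in Q, so minimum AVC is at Q -> 0+.
Min AVC = 95
The firm should shut down if P < 95.

95


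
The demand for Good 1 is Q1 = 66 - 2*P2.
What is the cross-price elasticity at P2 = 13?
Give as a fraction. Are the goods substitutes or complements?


dQ1/dP2 = -2
At P2 = 13: Q1 = 66 - 2*13 = 40
Exy = (dQ1/dP2)(P2/Q1) = -2 * 13 / 40 = -13/20
Since Exy < 0, the goods are complements.

-13/20 (complements)


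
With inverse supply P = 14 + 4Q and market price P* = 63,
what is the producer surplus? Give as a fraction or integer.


Minimum supply price (at Q=0): P_min = 14
Quantity supplied at P* = 63:
Q* = (63 - 14)/4 = 49/4
PS = (1/2) * Q* * (P* - P_min)
PS = (1/2) * 49/4 * (63 - 14)
PS = (1/2) * 49/4 * 49 = 2401/8

2401/8


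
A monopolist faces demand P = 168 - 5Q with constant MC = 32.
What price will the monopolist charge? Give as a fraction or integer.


MR = 168 - 10Q
Set MR = MC: 168 - 10Q = 32
Q* = 68/5
Substitute into demand:
P* = 168 - 5*68/5 = 100

100


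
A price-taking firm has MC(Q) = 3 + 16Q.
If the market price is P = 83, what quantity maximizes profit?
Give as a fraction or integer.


In perfect competition, profit is maximized where P = MC.
83 = 3 + 16Q
80 = 16Q
Q* = 80/16 = 5

5


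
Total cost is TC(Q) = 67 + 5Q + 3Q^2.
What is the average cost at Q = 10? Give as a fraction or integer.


TC(10) = 67 + 5*10 + 3*10^2
TC(10) = 67 + 50 + 300 = 417
AC = TC/Q = 417/10 = 417/10

417/10


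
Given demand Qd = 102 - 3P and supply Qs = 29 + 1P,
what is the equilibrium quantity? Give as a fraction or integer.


First find equilibrium price:
102 - 3P = 29 + 1P
P* = 73/4 = 73/4
Then substitute into demand:
Q* = 102 - 3 * 73/4 = 189/4

189/4


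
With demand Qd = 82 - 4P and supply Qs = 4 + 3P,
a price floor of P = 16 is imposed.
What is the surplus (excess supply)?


At P = 16:
Qd = 82 - 4*16 = 18
Qs = 4 + 3*16 = 52
Surplus = Qs - Qd = 52 - 18 = 34

34


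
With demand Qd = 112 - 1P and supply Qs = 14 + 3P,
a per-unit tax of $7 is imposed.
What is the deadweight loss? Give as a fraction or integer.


Pre-tax equilibrium quantity: Q* = 175/2
Post-tax equilibrium quantity: Q_tax = 329/4
Reduction in quantity: Q* - Q_tax = 21/4
DWL = (1/2) * tax * (Q* - Q_tax)
DWL = (1/2) * 7 * 21/4 = 147/8

147/8


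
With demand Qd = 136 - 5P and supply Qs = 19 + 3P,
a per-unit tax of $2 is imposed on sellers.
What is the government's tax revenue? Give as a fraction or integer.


With tax on sellers, new supply: Qs' = 19 + 3(P - 2)
= 13 + 3P
New equilibrium quantity:
Q_new = 473/8
Tax revenue = tax * Q_new = 2 * 473/8 = 473/4

473/4


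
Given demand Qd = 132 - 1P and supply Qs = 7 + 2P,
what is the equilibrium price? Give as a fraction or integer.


At equilibrium, Qd = Qs.
132 - 1P = 7 + 2P
132 - 7 = 1P + 2P
125 = 3P
P* = 125/3 = 125/3

125/3


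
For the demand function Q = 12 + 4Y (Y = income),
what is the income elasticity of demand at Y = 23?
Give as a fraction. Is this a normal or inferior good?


dQ/dY = 4
At Y = 23: Q = 12 + 4*23 = 104
Ey = (dQ/dY)(Y/Q) = 4 * 23 / 104 = 23/26
Since Ey > 0, this is a normal good.

23/26 (normal good)


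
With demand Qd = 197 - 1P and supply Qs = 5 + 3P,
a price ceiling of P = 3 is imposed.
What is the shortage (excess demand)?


At P = 3:
Qd = 197 - 1*3 = 194
Qs = 5 + 3*3 = 14
Shortage = Qd - Qs = 194 - 14 = 180

180


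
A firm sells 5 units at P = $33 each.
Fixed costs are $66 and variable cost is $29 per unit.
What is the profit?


Total Revenue = P * Q = 33 * 5 = $165
Total Cost = FC + VC*Q = 66 + 29*5 = $211
Profit = TR - TC = 165 - 211 = $-46

$-46


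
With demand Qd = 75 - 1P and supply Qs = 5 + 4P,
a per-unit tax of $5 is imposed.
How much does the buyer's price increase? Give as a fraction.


With a per-unit tax, the buyer's price increase depends on relative slopes.
Supply slope: d = 4, Demand slope: b = 1
Buyer's price increase = d * tax / (b + d)
= 4 * 5 / (1 + 4)
= 20 / 5 = 4

4


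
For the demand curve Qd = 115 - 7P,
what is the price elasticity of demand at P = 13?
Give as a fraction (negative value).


dQ/dP = -7
At P = 13: Q = 115 - 7*13 = 24
E = (dQ/dP)(P/Q) = (-7)(13/24) = -91/24

-91/24


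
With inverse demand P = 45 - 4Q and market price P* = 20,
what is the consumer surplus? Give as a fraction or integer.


Maximum willingness to pay (at Q=0): P_max = 45
Quantity demanded at P* = 20:
Q* = (45 - 20)/4 = 25/4
CS = (1/2) * Q* * (P_max - P*)
CS = (1/2) * 25/4 * (45 - 20)
CS = (1/2) * 25/4 * 25 = 625/8

625/8


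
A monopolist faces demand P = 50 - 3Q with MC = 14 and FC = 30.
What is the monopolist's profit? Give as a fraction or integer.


MR = MC: 50 - 6Q = 14
Q* = 6
P* = 50 - 3*6 = 32
Profit = (P* - MC)*Q* - FC
= (32 - 14)*6 - 30
= 18*6 - 30
= 108 - 30 = 78

78


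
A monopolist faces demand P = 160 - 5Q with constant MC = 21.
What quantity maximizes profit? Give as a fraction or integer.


TR = P*Q = (160 - 5Q)Q = 160Q - 5Q^2
MR = dTR/dQ = 160 - 10Q
Set MR = MC:
160 - 10Q = 21
139 = 10Q
Q* = 139/10 = 139/10

139/10


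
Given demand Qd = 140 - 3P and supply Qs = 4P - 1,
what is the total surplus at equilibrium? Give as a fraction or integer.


Find equilibrium: 140 - 3P = 4P - 1
140 + 1 = 7P
P* = 141/7 = 141/7
Q* = 4*141/7 - 1 = 557/7
Inverse demand: P = 140/3 - Q/3, so P_max = 140/3
Inverse supply: P = 1/4 + Q/4, so P_min = 1/4
CS = (1/2) * 557/7 * (140/3 - 141/7) = 310249/294
PS = (1/2) * 557/7 * (141/7 - 1/4) = 310249/392
TS = CS + PS = 310249/294 + 310249/392 = 310249/168

310249/168


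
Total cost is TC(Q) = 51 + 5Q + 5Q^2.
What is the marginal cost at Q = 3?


MC = dTC/dQ = 5 + 2*5*Q
At Q = 3:
MC = 5 + 10*3
MC = 5 + 30 = 35

35


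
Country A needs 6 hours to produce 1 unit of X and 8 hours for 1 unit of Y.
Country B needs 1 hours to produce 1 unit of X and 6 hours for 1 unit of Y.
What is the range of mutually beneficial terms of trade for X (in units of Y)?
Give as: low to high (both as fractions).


Opportunity cost of X for Country A = hours_X / hours_Y = 6/8 = 3/4 units of Y
Opportunity cost of X for Country B = hours_X / hours_Y = 1/6 = 1/6 units of Y
Terms of trade must be between the two opportunity costs.
Range: 1/6 to 3/4

1/6 to 3/4


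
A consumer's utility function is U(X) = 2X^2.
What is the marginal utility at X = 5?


MU = dU/dX = 2*2*X^(2-1)
MU = 4*X^1
At X = 5:
MU = 4 * 5^1
MU = 4 * 5 = 20

20


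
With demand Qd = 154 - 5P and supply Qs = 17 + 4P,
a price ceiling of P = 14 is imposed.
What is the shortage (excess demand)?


At P = 14:
Qd = 154 - 5*14 = 84
Qs = 17 + 4*14 = 73
Shortage = Qd - Qs = 84 - 73 = 11

11


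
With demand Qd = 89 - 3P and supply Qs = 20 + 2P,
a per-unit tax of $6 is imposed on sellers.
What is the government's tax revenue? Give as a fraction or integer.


With tax on sellers, new supply: Qs' = 20 + 2(P - 6)
= 8 + 2P
New equilibrium quantity:
Q_new = 202/5
Tax revenue = tax * Q_new = 6 * 202/5 = 1212/5

1212/5


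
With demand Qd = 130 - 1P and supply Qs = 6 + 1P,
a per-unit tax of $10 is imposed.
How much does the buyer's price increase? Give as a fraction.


With a per-unit tax, the buyer's price increase depends on relative slopes.
Supply slope: d = 1, Demand slope: b = 1
Buyer's price increase = d * tax / (b + d)
= 1 * 10 / (1 + 1)
= 10 / 2 = 5

5


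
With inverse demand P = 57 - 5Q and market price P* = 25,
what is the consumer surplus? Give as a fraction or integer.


Maximum willingness to pay (at Q=0): P_max = 57
Quantity demanded at P* = 25:
Q* = (57 - 25)/5 = 32/5
CS = (1/2) * Q* * (P_max - P*)
CS = (1/2) * 32/5 * (57 - 25)
CS = (1/2) * 32/5 * 32 = 512/5

512/5


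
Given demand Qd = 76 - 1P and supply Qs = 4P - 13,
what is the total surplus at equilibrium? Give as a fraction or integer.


Find equilibrium: 76 - 1P = 4P - 13
76 + 13 = 5P
P* = 89/5 = 89/5
Q* = 4*89/5 - 13 = 291/5
Inverse demand: P = 76 - Q/1, so P_max = 76
Inverse supply: P = 13/4 + Q/4, so P_min = 13/4
CS = (1/2) * 291/5 * (76 - 89/5) = 84681/50
PS = (1/2) * 291/5 * (89/5 - 13/4) = 84681/200
TS = CS + PS = 84681/50 + 84681/200 = 84681/40

84681/40


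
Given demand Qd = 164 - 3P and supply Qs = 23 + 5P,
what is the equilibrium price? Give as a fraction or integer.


At equilibrium, Qd = Qs.
164 - 3P = 23 + 5P
164 - 23 = 3P + 5P
141 = 8P
P* = 141/8 = 141/8

141/8


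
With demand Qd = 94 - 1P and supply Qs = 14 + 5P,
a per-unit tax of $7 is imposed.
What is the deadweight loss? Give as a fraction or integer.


Pre-tax equilibrium quantity: Q* = 242/3
Post-tax equilibrium quantity: Q_tax = 449/6
Reduction in quantity: Q* - Q_tax = 35/6
DWL = (1/2) * tax * (Q* - Q_tax)
DWL = (1/2) * 7 * 35/6 = 245/12

245/12


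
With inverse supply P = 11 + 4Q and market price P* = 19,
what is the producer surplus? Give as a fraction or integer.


Minimum supply price (at Q=0): P_min = 11
Quantity supplied at P* = 19:
Q* = (19 - 11)/4 = 2
PS = (1/2) * Q* * (P* - P_min)
PS = (1/2) * 2 * (19 - 11)
PS = (1/2) * 2 * 8 = 8

8


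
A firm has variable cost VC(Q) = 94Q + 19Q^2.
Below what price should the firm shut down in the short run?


AVC(Q) = VC(Q)/Q = 94 + 19Q
AVC is increasing in Q, so minimum AVC is at Q -> 0+.
Min AVC = 94
The firm should shut down if P < 94.

94


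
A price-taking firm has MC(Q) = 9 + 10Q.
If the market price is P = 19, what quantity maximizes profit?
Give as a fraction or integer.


In perfect competition, profit is maximized where P = MC.
19 = 9 + 10Q
10 = 10Q
Q* = 10/10 = 1

1


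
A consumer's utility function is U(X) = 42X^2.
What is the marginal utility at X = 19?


MU = dU/dX = 42*2*X^(2-1)
MU = 84*X^1
At X = 19:
MU = 84 * 19^1
MU = 84 * 19 = 1596

1596


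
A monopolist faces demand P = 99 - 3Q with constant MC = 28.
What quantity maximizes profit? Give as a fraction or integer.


TR = P*Q = (99 - 3Q)Q = 99Q - 3Q^2
MR = dTR/dQ = 99 - 6Q
Set MR = MC:
99 - 6Q = 28
71 = 6Q
Q* = 71/6 = 71/6

71/6


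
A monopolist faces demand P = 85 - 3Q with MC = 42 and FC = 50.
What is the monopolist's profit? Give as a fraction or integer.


MR = MC: 85 - 6Q = 42
Q* = 43/6
P* = 85 - 3*43/6 = 127/2
Profit = (P* - MC)*Q* - FC
= (127/2 - 42)*43/6 - 50
= 43/2*43/6 - 50
= 1849/12 - 50 = 1249/12

1249/12


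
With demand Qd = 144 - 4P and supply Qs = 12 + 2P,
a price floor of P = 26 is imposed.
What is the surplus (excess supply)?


At P = 26:
Qd = 144 - 4*26 = 40
Qs = 12 + 2*26 = 64
Surplus = Qs - Qd = 64 - 40 = 24

24


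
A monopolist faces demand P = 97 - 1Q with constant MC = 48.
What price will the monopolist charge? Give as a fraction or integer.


MR = 97 - 2Q
Set MR = MC: 97 - 2Q = 48
Q* = 49/2
Substitute into demand:
P* = 97 - 1*49/2 = 145/2

145/2


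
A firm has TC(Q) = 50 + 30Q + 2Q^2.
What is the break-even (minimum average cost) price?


AC(Q) = 50/Q + 30 + 2Q
To minimize: dAC/dQ = -50/Q^2 + 2 = 0
Q^2 = 50/2 = 25
Q* = 5
Min AC = 50/5 + 30 + 2*5
Min AC = 10 + 30 + 10 = 50

50


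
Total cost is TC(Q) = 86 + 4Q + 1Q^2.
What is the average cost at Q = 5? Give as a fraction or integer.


TC(5) = 86 + 4*5 + 1*5^2
TC(5) = 86 + 20 + 25 = 131
AC = TC/Q = 131/5 = 131/5

131/5


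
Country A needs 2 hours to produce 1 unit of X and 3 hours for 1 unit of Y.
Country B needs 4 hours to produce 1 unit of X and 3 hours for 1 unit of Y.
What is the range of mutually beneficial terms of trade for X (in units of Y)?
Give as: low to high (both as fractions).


Opportunity cost of X for Country A = hours_X / hours_Y = 2/3 = 2/3 units of Y
Opportunity cost of X for Country B = hours_X / hours_Y = 4/3 = 4/3 units of Y
Terms of trade must be between the two opportunity costs.
Range: 2/3 to 4/3

2/3 to 4/3


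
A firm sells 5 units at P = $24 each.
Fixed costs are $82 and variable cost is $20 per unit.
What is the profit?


Total Revenue = P * Q = 24 * 5 = $120
Total Cost = FC + VC*Q = 82 + 20*5 = $182
Profit = TR - TC = 120 - 182 = $-62

$-62


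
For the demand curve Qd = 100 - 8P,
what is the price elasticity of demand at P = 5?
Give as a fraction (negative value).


dQ/dP = -8
At P = 5: Q = 100 - 8*5 = 60
E = (dQ/dP)(P/Q) = (-8)(5/60) = -2/3

-2/3


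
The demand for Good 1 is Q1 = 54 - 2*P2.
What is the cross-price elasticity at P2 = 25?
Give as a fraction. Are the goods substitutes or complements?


dQ1/dP2 = -2
At P2 = 25: Q1 = 54 - 2*25 = 4
Exy = (dQ1/dP2)(P2/Q1) = -2 * 25 / 4 = -25/2
Since Exy < 0, the goods are complements.

-25/2 (complements)


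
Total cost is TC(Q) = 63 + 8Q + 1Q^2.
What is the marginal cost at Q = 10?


MC = dTC/dQ = 8 + 2*1*Q
At Q = 10:
MC = 8 + 2*10
MC = 8 + 20 = 28

28


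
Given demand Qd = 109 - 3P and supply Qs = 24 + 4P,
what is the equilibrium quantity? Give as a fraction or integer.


First find equilibrium price:
109 - 3P = 24 + 4P
P* = 85/7 = 85/7
Then substitute into demand:
Q* = 109 - 3 * 85/7 = 508/7

508/7


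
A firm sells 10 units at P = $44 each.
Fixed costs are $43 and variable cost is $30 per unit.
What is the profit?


Total Revenue = P * Q = 44 * 10 = $440
Total Cost = FC + VC*Q = 43 + 30*10 = $343
Profit = TR - TC = 440 - 343 = $97

$97


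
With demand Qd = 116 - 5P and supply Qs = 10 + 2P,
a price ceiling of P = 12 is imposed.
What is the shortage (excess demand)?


At P = 12:
Qd = 116 - 5*12 = 56
Qs = 10 + 2*12 = 34
Shortage = Qd - Qs = 56 - 34 = 22

22


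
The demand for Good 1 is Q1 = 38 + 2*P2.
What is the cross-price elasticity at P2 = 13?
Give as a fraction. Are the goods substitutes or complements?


dQ1/dP2 = 2
At P2 = 13: Q1 = 38 + 2*13 = 64
Exy = (dQ1/dP2)(P2/Q1) = 2 * 13 / 64 = 13/32
Since Exy > 0, the goods are substitutes.

13/32 (substitutes)


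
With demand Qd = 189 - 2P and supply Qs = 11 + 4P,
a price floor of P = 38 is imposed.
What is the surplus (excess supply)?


At P = 38:
Qd = 189 - 2*38 = 113
Qs = 11 + 4*38 = 163
Surplus = Qs - Qd = 163 - 113 = 50

50


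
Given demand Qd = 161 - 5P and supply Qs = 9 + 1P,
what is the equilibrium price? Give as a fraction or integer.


At equilibrium, Qd = Qs.
161 - 5P = 9 + 1P
161 - 9 = 5P + 1P
152 = 6P
P* = 152/6 = 76/3

76/3


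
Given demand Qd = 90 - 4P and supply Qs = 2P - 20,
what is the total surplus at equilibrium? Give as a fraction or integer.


Find equilibrium: 90 - 4P = 2P - 20
90 + 20 = 6P
P* = 110/6 = 55/3
Q* = 2*55/3 - 20 = 50/3
Inverse demand: P = 45/2 - Q/4, so P_max = 45/2
Inverse supply: P = 10 + Q/2, so P_min = 10
CS = (1/2) * 50/3 * (45/2 - 55/3) = 625/18
PS = (1/2) * 50/3 * (55/3 - 10) = 625/9
TS = CS + PS = 625/18 + 625/9 = 625/6

625/6


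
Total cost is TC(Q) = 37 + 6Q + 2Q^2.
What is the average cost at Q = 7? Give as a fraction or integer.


TC(7) = 37 + 6*7 + 2*7^2
TC(7) = 37 + 42 + 98 = 177
AC = TC/Q = 177/7 = 177/7

177/7


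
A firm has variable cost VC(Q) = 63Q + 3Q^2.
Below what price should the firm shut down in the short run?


AVC(Q) = VC(Q)/Q = 63 + 3Q
AVC is increasing in Q, so minimum AVC is at Q -> 0+.
Min AVC = 63
The firm should shut down if P < 63.

63


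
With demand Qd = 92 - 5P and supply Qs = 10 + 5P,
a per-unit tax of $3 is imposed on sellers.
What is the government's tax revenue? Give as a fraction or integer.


With tax on sellers, new supply: Qs' = 10 + 5(P - 3)
= 5P - 5
New equilibrium quantity:
Q_new = 87/2
Tax revenue = tax * Q_new = 3 * 87/2 = 261/2

261/2


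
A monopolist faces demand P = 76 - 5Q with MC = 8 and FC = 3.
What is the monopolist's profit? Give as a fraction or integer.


MR = MC: 76 - 10Q = 8
Q* = 34/5
P* = 76 - 5*34/5 = 42
Profit = (P* - MC)*Q* - FC
= (42 - 8)*34/5 - 3
= 34*34/5 - 3
= 1156/5 - 3 = 1141/5

1141/5


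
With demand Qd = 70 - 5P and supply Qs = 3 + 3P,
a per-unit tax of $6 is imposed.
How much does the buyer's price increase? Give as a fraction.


With a per-unit tax, the buyer's price increase depends on relative slopes.
Supply slope: d = 3, Demand slope: b = 5
Buyer's price increase = d * tax / (b + d)
= 3 * 6 / (5 + 3)
= 18 / 8 = 9/4

9/4


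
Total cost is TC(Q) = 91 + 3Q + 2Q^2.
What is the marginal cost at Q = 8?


MC = dTC/dQ = 3 + 2*2*Q
At Q = 8:
MC = 3 + 4*8
MC = 3 + 32 = 35

35


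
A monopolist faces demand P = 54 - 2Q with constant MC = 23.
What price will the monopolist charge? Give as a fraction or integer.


MR = 54 - 4Q
Set MR = MC: 54 - 4Q = 23
Q* = 31/4
Substitute into demand:
P* = 54 - 2*31/4 = 77/2

77/2


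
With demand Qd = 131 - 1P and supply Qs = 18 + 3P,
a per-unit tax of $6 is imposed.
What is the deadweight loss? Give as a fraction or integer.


Pre-tax equilibrium quantity: Q* = 411/4
Post-tax equilibrium quantity: Q_tax = 393/4
Reduction in quantity: Q* - Q_tax = 9/2
DWL = (1/2) * tax * (Q* - Q_tax)
DWL = (1/2) * 6 * 9/2 = 27/2

27/2


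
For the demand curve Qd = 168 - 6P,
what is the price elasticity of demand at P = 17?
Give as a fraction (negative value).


dQ/dP = -6
At P = 17: Q = 168 - 6*17 = 66
E = (dQ/dP)(P/Q) = (-6)(17/66) = -17/11

-17/11


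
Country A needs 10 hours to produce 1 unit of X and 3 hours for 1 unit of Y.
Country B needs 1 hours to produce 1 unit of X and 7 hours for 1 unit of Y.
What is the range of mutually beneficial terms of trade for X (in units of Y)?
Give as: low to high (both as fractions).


Opportunity cost of X for Country A = hours_X / hours_Y = 10/3 = 10/3 units of Y
Opportunity cost of X for Country B = hours_X / hours_Y = 1/7 = 1/7 units of Y
Terms of trade must be between the two opportunity costs.
Range: 1/7 to 10/3

1/7 to 10/3


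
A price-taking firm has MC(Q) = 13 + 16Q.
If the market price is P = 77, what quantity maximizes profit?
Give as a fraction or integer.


In perfect competition, profit is maximized where P = MC.
77 = 13 + 16Q
64 = 16Q
Q* = 64/16 = 4

4


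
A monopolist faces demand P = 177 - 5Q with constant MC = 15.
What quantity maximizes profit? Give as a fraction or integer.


TR = P*Q = (177 - 5Q)Q = 177Q - 5Q^2
MR = dTR/dQ = 177 - 10Q
Set MR = MC:
177 - 10Q = 15
162 = 10Q
Q* = 162/10 = 81/5

81/5


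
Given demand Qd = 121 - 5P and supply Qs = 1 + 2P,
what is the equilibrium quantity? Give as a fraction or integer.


First find equilibrium price:
121 - 5P = 1 + 2P
P* = 120/7 = 120/7
Then substitute into demand:
Q* = 121 - 5 * 120/7 = 247/7

247/7


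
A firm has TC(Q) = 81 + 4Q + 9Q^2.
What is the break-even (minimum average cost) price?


AC(Q) = 81/Q + 4 + 9Q
To minimize: dAC/dQ = -81/Q^2 + 9 = 0
Q^2 = 81/9 = 9
Q* = 3
Min AC = 81/3 + 4 + 9*3
Min AC = 27 + 4 + 27 = 58

58


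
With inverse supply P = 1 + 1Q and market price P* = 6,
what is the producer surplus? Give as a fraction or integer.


Minimum supply price (at Q=0): P_min = 1
Quantity supplied at P* = 6:
Q* = (6 - 1)/1 = 5
PS = (1/2) * Q* * (P* - P_min)
PS = (1/2) * 5 * (6 - 1)
PS = (1/2) * 5 * 5 = 25/2

25/2


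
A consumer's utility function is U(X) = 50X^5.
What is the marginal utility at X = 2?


MU = dU/dX = 50*5*X^(5-1)
MU = 250*X^4
At X = 2:
MU = 250 * 2^4
MU = 250 * 16 = 4000

4000


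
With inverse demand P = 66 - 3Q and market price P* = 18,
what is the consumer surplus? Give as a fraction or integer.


Maximum willingness to pay (at Q=0): P_max = 66
Quantity demanded at P* = 18:
Q* = (66 - 18)/3 = 16
CS = (1/2) * Q* * (P_max - P*)
CS = (1/2) * 16 * (66 - 18)
CS = (1/2) * 16 * 48 = 384

384


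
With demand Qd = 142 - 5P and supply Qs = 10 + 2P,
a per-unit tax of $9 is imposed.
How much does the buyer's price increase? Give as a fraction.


With a per-unit tax, the buyer's price increase depends on relative slopes.
Supply slope: d = 2, Demand slope: b = 5
Buyer's price increase = d * tax / (b + d)
= 2 * 9 / (5 + 2)
= 18 / 7 = 18/7

18/7


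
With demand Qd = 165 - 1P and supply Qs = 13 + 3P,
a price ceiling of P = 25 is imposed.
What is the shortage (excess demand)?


At P = 25:
Qd = 165 - 1*25 = 140
Qs = 13 + 3*25 = 88
Shortage = Qd - Qs = 140 - 88 = 52

52


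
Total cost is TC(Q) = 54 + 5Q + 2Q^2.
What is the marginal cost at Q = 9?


MC = dTC/dQ = 5 + 2*2*Q
At Q = 9:
MC = 5 + 4*9
MC = 5 + 36 = 41

41


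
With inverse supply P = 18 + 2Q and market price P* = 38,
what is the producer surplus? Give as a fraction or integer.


Minimum supply price (at Q=0): P_min = 18
Quantity supplied at P* = 38:
Q* = (38 - 18)/2 = 10
PS = (1/2) * Q* * (P* - P_min)
PS = (1/2) * 10 * (38 - 18)
PS = (1/2) * 10 * 20 = 100

100


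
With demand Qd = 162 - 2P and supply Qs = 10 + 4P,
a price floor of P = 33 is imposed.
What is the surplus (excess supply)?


At P = 33:
Qd = 162 - 2*33 = 96
Qs = 10 + 4*33 = 142
Surplus = Qs - Qd = 142 - 96 = 46

46


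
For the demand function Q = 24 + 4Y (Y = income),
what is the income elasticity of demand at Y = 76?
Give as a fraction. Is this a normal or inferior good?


dQ/dY = 4
At Y = 76: Q = 24 + 4*76 = 328
Ey = (dQ/dY)(Y/Q) = 4 * 76 / 328 = 38/41
Since Ey > 0, this is a normal good.

38/41 (normal good)


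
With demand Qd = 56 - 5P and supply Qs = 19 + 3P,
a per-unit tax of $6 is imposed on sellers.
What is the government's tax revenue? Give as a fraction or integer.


With tax on sellers, new supply: Qs' = 19 + 3(P - 6)
= 1 + 3P
New equilibrium quantity:
Q_new = 173/8
Tax revenue = tax * Q_new = 6 * 173/8 = 519/4

519/4


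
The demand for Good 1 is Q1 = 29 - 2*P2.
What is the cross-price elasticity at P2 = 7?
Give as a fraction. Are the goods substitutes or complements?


dQ1/dP2 = -2
At P2 = 7: Q1 = 29 - 2*7 = 15
Exy = (dQ1/dP2)(P2/Q1) = -2 * 7 / 15 = -14/15
Since Exy < 0, the goods are complements.

-14/15 (complements)


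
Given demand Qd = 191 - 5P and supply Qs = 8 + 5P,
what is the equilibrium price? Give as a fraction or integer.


At equilibrium, Qd = Qs.
191 - 5P = 8 + 5P
191 - 8 = 5P + 5P
183 = 10P
P* = 183/10 = 183/10

183/10


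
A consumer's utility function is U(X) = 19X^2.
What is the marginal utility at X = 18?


MU = dU/dX = 19*2*X^(2-1)
MU = 38*X^1
At X = 18:
MU = 38 * 18^1
MU = 38 * 18 = 684

684


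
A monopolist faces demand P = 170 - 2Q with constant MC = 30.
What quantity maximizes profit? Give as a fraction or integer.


TR = P*Q = (170 - 2Q)Q = 170Q - 2Q^2
MR = dTR/dQ = 170 - 4Q
Set MR = MC:
170 - 4Q = 30
140 = 4Q
Q* = 140/4 = 35

35


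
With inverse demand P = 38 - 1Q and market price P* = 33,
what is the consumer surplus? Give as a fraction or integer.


Maximum willingness to pay (at Q=0): P_max = 38
Quantity demanded at P* = 33:
Q* = (38 - 33)/1 = 5
CS = (1/2) * Q* * (P_max - P*)
CS = (1/2) * 5 * (38 - 33)
CS = (1/2) * 5 * 5 = 25/2

25/2


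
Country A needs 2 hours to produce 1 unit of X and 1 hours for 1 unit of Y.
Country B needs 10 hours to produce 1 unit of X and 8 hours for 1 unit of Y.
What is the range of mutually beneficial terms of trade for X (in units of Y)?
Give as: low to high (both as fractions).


Opportunity cost of X for Country A = hours_X / hours_Y = 2/1 = 2 units of Y
Opportunity cost of X for Country B = hours_X / hours_Y = 10/8 = 5/4 units of Y
Terms of trade must be between the two opportunity costs.
Range: 5/4 to 2

5/4 to 2


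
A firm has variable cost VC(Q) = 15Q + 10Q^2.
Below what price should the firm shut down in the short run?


AVC(Q) = VC(Q)/Q = 15 + 10Q
AVC is increasing in Q, so minimum AVC is at Q -> 0+.
Min AVC = 15
The firm should shut down if P < 15.

15


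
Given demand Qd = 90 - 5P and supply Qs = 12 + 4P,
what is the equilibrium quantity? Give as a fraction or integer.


First find equilibrium price:
90 - 5P = 12 + 4P
P* = 78/9 = 26/3
Then substitute into demand:
Q* = 90 - 5 * 26/3 = 140/3

140/3


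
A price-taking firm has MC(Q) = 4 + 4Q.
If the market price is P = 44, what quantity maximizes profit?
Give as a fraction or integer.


In perfect competition, profit is maximized where P = MC.
44 = 4 + 4Q
40 = 4Q
Q* = 40/4 = 10

10


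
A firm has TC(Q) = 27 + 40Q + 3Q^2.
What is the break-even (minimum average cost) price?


AC(Q) = 27/Q + 40 + 3Q
To minimize: dAC/dQ = -27/Q^2 + 3 = 0
Q^2 = 27/3 = 9
Q* = 3
Min AC = 27/3 + 40 + 3*3
Min AC = 9 + 40 + 9 = 58

58


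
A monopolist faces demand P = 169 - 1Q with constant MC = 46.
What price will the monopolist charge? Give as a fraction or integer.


MR = 169 - 2Q
Set MR = MC: 169 - 2Q = 46
Q* = 123/2
Substitute into demand:
P* = 169 - 1*123/2 = 215/2

215/2


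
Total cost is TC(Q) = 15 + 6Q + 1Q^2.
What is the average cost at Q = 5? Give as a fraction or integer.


TC(5) = 15 + 6*5 + 1*5^2
TC(5) = 15 + 30 + 25 = 70
AC = TC/Q = 70/5 = 14

14


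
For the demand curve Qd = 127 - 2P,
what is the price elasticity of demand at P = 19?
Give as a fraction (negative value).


dQ/dP = -2
At P = 19: Q = 127 - 2*19 = 89
E = (dQ/dP)(P/Q) = (-2)(19/89) = -38/89

-38/89


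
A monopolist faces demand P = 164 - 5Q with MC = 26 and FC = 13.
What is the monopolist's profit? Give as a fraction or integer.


MR = MC: 164 - 10Q = 26
Q* = 69/5
P* = 164 - 5*69/5 = 95
Profit = (P* - MC)*Q* - FC
= (95 - 26)*69/5 - 13
= 69*69/5 - 13
= 4761/5 - 13 = 4696/5

4696/5


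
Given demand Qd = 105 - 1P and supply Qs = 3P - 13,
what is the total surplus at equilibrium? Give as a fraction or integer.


Find equilibrium: 105 - 1P = 3P - 13
105 + 13 = 4P
P* = 118/4 = 59/2
Q* = 3*59/2 - 13 = 151/2
Inverse demand: P = 105 - Q/1, so P_max = 105
Inverse supply: P = 13/3 + Q/3, so P_min = 13/3
CS = (1/2) * 151/2 * (105 - 59/2) = 22801/8
PS = (1/2) * 151/2 * (59/2 - 13/3) = 22801/24
TS = CS + PS = 22801/8 + 22801/24 = 22801/6

22801/6


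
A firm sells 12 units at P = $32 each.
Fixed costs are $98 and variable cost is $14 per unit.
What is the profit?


Total Revenue = P * Q = 32 * 12 = $384
Total Cost = FC + VC*Q = 98 + 14*12 = $266
Profit = TR - TC = 384 - 266 = $118

$118


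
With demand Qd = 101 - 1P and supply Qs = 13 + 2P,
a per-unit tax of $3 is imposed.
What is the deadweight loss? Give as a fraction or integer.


Pre-tax equilibrium quantity: Q* = 215/3
Post-tax equilibrium quantity: Q_tax = 209/3
Reduction in quantity: Q* - Q_tax = 2
DWL = (1/2) * tax * (Q* - Q_tax)
DWL = (1/2) * 3 * 2 = 3

3


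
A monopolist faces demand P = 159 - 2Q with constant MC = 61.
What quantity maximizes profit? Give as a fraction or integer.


TR = P*Q = (159 - 2Q)Q = 159Q - 2Q^2
MR = dTR/dQ = 159 - 4Q
Set MR = MC:
159 - 4Q = 61
98 = 4Q
Q* = 98/4 = 49/2

49/2


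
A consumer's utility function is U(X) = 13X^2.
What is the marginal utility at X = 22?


MU = dU/dX = 13*2*X^(2-1)
MU = 26*X^1
At X = 22:
MU = 26 * 22^1
MU = 26 * 22 = 572

572


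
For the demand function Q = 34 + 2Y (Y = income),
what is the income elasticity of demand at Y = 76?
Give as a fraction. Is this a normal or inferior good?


dQ/dY = 2
At Y = 76: Q = 34 + 2*76 = 186
Ey = (dQ/dY)(Y/Q) = 2 * 76 / 186 = 76/93
Since Ey > 0, this is a normal good.

76/93 (normal good)


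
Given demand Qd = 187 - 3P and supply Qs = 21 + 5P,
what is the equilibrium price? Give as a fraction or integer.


At equilibrium, Qd = Qs.
187 - 3P = 21 + 5P
187 - 21 = 3P + 5P
166 = 8P
P* = 166/8 = 83/4

83/4


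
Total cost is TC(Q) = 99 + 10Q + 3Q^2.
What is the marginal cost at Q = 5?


MC = dTC/dQ = 10 + 2*3*Q
At Q = 5:
MC = 10 + 6*5
MC = 10 + 30 = 40

40


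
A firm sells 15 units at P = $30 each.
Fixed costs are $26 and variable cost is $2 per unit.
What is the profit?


Total Revenue = P * Q = 30 * 15 = $450
Total Cost = FC + VC*Q = 26 + 2*15 = $56
Profit = TR - TC = 450 - 56 = $394

$394


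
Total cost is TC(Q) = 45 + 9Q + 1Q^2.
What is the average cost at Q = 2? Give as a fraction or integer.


TC(2) = 45 + 9*2 + 1*2^2
TC(2) = 45 + 18 + 4 = 67
AC = TC/Q = 67/2 = 67/2

67/2


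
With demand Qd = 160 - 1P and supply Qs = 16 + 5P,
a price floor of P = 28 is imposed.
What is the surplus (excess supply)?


At P = 28:
Qd = 160 - 1*28 = 132
Qs = 16 + 5*28 = 156
Surplus = Qs - Qd = 156 - 132 = 24

24


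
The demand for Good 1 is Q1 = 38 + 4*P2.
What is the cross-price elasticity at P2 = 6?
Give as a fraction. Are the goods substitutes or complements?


dQ1/dP2 = 4
At P2 = 6: Q1 = 38 + 4*6 = 62
Exy = (dQ1/dP2)(P2/Q1) = 4 * 6 / 62 = 12/31
Since Exy > 0, the goods are substitutes.

12/31 (substitutes)


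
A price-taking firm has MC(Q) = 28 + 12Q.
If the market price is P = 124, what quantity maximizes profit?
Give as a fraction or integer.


In perfect competition, profit is maximized where P = MC.
124 = 28 + 12Q
96 = 12Q
Q* = 96/12 = 8

8


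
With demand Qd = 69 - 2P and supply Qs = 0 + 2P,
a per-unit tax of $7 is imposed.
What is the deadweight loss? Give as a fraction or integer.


Pre-tax equilibrium quantity: Q* = 69/2
Post-tax equilibrium quantity: Q_tax = 55/2
Reduction in quantity: Q* - Q_tax = 7
DWL = (1/2) * tax * (Q* - Q_tax)
DWL = (1/2) * 7 * 7 = 49/2

49/2


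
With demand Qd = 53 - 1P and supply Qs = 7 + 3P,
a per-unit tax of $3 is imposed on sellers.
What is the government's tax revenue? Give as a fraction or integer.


With tax on sellers, new supply: Qs' = 7 + 3(P - 3)
= 3P - 2
New equilibrium quantity:
Q_new = 157/4
Tax revenue = tax * Q_new = 3 * 157/4 = 471/4

471/4


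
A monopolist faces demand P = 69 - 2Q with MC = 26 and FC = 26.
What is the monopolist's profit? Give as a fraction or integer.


MR = MC: 69 - 4Q = 26
Q* = 43/4
P* = 69 - 2*43/4 = 95/2
Profit = (P* - MC)*Q* - FC
= (95/2 - 26)*43/4 - 26
= 43/2*43/4 - 26
= 1849/8 - 26 = 1641/8

1641/8


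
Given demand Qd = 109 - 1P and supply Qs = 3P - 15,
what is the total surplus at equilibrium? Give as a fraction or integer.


Find equilibrium: 109 - 1P = 3P - 15
109 + 15 = 4P
P* = 124/4 = 31
Q* = 3*31 - 15 = 78
Inverse demand: P = 109 - Q/1, so P_max = 109
Inverse supply: P = 5 + Q/3, so P_min = 5
CS = (1/2) * 78 * (109 - 31) = 3042
PS = (1/2) * 78 * (31 - 5) = 1014
TS = CS + PS = 3042 + 1014 = 4056

4056


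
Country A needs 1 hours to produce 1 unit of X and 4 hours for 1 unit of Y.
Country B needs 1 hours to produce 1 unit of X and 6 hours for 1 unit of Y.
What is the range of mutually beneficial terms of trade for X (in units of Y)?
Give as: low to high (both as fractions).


Opportunity cost of X for Country A = hours_X / hours_Y = 1/4 = 1/4 units of Y
Opportunity cost of X for Country B = hours_X / hours_Y = 1/6 = 1/6 units of Y
Terms of trade must be between the two opportunity costs.
Range: 1/6 to 1/4

1/6 to 1/4


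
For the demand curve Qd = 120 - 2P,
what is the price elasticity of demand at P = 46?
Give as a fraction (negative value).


dQ/dP = -2
At P = 46: Q = 120 - 2*46 = 28
E = (dQ/dP)(P/Q) = (-2)(46/28) = -23/7

-23/7


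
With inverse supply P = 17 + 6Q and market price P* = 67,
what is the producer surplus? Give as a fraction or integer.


Minimum supply price (at Q=0): P_min = 17
Quantity supplied at P* = 67:
Q* = (67 - 17)/6 = 25/3
PS = (1/2) * Q* * (P* - P_min)
PS = (1/2) * 25/3 * (67 - 17)
PS = (1/2) * 25/3 * 50 = 625/3

625/3


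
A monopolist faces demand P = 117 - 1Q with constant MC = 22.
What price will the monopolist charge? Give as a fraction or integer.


MR = 117 - 2Q
Set MR = MC: 117 - 2Q = 22
Q* = 95/2
Substitute into demand:
P* = 117 - 1*95/2 = 139/2

139/2


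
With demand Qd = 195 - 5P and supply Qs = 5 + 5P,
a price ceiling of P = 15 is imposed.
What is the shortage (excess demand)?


At P = 15:
Qd = 195 - 5*15 = 120
Qs = 5 + 5*15 = 80
Shortage = Qd - Qs = 120 - 80 = 40

40


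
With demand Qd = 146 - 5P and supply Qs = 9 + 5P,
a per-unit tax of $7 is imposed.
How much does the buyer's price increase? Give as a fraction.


With a per-unit tax, the buyer's price increase depends on relative slopes.
Supply slope: d = 5, Demand slope: b = 5
Buyer's price increase = d * tax / (b + d)
= 5 * 7 / (5 + 5)
= 35 / 10 = 7/2

7/2


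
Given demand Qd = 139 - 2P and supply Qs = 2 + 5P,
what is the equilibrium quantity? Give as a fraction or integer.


First find equilibrium price:
139 - 2P = 2 + 5P
P* = 137/7 = 137/7
Then substitute into demand:
Q* = 139 - 2 * 137/7 = 699/7

699/7


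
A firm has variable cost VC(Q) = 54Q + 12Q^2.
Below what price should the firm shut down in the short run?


AVC(Q) = VC(Q)/Q = 54 + 12Q
AVC is increasing in Q, so minimum AVC is at Q -> 0+.
Min AVC = 54
The firm should shut down if P < 54.

54


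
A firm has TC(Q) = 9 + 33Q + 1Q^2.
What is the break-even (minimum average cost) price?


AC(Q) = 9/Q + 33 + 1Q
To minimize: dAC/dQ = -9/Q^2 + 1 = 0
Q^2 = 9/1 = 9
Q* = 3
Min AC = 9/3 + 33 + 1*3
Min AC = 3 + 33 + 3 = 39

39


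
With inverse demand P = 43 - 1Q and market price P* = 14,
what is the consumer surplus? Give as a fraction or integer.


Maximum willingness to pay (at Q=0): P_max = 43
Quantity demanded at P* = 14:
Q* = (43 - 14)/1 = 29
CS = (1/2) * Q* * (P_max - P*)
CS = (1/2) * 29 * (43 - 14)
CS = (1/2) * 29 * 29 = 841/2

841/2
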